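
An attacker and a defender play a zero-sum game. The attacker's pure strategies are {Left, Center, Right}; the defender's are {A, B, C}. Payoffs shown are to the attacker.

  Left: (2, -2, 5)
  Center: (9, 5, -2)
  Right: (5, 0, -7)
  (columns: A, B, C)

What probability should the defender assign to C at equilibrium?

1/2

Row minima: Left → -2, Center → -2, Right → -7; maximin = -2.
Column maxima: A → 9, B → 5, C → 5; minimax = 5.
-2 ≠ 5, so there is no saddle point; optimal play is mixed.
Right is strictly dominated by Center, so the attacker never plays it.
A is strictly dominated by B (it gives the attacker strictly more in every row), so the defender never plays it.
On the remaining 2×2 (Left, Center vs B, C):
Let the attacker play Left with probability p. Expected payoff against B: (-2)p + 5(1−p) = −7p + 5; against C: 5p + (-2)(1−p) = 7p − 2.
Setting these equal: −7p + 5 = 7p − 2 ⇒ −14p = -7 ⇒ p = 1/2, and the value is (-7)·(1/2) + 5 = 3/2.
For the defender: with q = P(B), equating Left's and Center's payoffs gives −7q + 5 = 7q − 2 ⇒ q = 1/2.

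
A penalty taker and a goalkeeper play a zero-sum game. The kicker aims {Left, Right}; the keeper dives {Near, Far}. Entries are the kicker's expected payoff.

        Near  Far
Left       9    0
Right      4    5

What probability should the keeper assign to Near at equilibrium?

1/2

Row minima: Left → 0, Right → 4; maximin = 4.
Column maxima: Near → 9, Far → 5; minimax = 5.
4 ≠ 5, so there is no saddle point; optimal play is mixed.
Let the kicker play Left with probability p. Expected payoff against Near: 9p + 4(1−p) = 5p + 4; against Far: 0p + 5(1−p) = −5p + 5.
Setting these equal: 5p + 4 = −5p + 5 ⇒ 10p = 1 ⇒ p = 1/10, and the value is (5)·(1/10) + 4 = 9/2.
For the keeper: with q = P(Near), equating Left's and Right's payoffs gives 9q = −q + 5 ⇒ q = 1/2.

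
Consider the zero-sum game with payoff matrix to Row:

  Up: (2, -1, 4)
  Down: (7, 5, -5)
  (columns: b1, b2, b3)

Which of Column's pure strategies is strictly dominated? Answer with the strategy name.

b2 holds Row's payoff strictly below b1 in every row: -1 < 2, 5 < 7.
So b1 is strictly dominated for Column.

b1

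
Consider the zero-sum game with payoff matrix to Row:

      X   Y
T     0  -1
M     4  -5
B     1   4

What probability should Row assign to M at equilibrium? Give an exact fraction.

Row minima: T → -1, M → -5, B → 1; maximin = 1.
Column maxima: X → 4, Y → 4; minimax = 4.
1 ≠ 4, so there is no saddle point; optimal play is mixed.
T is strictly dominated by B, so Row never plays it.
On the remaining 2×2 (M, B vs X, Y):
Let Row play M with probability p. Expected payoff against X: 4p + 1(1−p) = 3p + 1; against Y: (-5)p + 4(1−p) = −9p + 4.
Setting these equal: 3p + 1 = −9p + 4 ⇒ 12p = 3 ⇒ p = 1/4, and the value is (3)·(1/4) + 1 = 7/4.
For Column: with q = P(X), equating M's and B's payoffs gives 9q − 5 = −3q + 4 ⇒ q = 3/4.

1/4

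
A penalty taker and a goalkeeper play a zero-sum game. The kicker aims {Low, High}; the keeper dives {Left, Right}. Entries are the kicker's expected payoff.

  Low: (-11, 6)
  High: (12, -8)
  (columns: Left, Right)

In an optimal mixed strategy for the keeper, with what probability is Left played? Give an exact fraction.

14/37

Row minima: Low → -11, High → -8; maximin = -8.
Column maxima: Left → 12, Right → 6; minimax = 6.
-8 ≠ 6, so there is no saddle point; optimal play is mixed.
Let the kicker play Low with probability p. Expected payoff against Left: (-11)p + 12(1−p) = −23p + 12; against Right: 6p + (-8)(1−p) = 14p − 8.
Setting these equal: −23p + 12 = 14p − 8 ⇒ −37p = -20 ⇒ p = 20/37, and the value is (-23)·(20/37) + 12 = -16/37.
For the keeper: with q = P(Left), equating Low's and High's payoffs gives −17q + 6 = 20q − 8 ⇒ q = 14/37.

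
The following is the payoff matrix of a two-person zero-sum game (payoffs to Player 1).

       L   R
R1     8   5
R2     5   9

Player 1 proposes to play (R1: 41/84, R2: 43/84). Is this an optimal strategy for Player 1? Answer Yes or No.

Against L this mix gives (41/84)·8 + (43/84)·5 = 181/28.
Against R this mix gives (41/84)·5 + (43/84)·9 = 148/21.
Player 2 will play L, holding Player 1 to 181/28. Shifting weight toward the row that does better against L would raise this floor (the equalizing mix achieves 47/7 against both L and R), so the proposed strategy is not optimal.

No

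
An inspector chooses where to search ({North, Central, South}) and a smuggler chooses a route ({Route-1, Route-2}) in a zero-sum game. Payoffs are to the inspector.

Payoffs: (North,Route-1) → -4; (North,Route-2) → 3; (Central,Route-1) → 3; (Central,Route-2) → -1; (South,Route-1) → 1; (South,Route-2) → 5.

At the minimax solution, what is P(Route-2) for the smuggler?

Row minima: North → -4, Central → -1, South → 1; maximin = 1.
Column maxima: Route-1 → 3, Route-2 → 5; minimax = 3.
1 ≠ 3, so there is no saddle point; optimal play is mixed.
North is strictly dominated by South, so the inspector never plays it.
On the remaining 2×2 (Central, South vs Route-1, Route-2):
Let the inspector play Central with probability p. Expected payoff against Route-1: 3p + 1(1−p) = 2p + 1; against Route-2: (-1)p + 5(1−p) = −6p + 5.
Setting these equal: 2p + 1 = −6p + 5 ⇒ 8p = 4 ⇒ p = 1/2, and the value is (2)·(1/2) + 1 = 2.
For the smuggler: with q = P(Route-1), equating Central's and South's payoffs gives 4q − 1 = −4q + 5 ⇒ q = 3/4.

1/4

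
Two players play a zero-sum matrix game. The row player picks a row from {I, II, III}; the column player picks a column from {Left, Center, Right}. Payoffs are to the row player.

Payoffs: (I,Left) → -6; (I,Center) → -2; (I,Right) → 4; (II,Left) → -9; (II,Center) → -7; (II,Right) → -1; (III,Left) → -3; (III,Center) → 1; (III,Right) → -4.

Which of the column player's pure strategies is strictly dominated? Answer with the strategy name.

Center

Left holds the row player's payoff strictly below Center in every row: -6 < -2, -9 < -7, -3 < 1.
So Center is strictly dominated for the column player.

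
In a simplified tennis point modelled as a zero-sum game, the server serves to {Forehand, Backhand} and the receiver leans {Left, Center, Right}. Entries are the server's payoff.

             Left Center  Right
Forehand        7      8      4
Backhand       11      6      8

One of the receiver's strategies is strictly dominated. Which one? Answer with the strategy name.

Left

Right holds the server's payoff strictly below Left in every row: 4 < 7, 8 < 11.
So Left is strictly dominated for the receiver.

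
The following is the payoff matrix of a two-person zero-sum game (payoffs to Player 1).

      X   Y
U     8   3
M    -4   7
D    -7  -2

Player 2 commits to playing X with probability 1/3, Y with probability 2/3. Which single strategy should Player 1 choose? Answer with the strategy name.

Expected payoff of U: (1/3)·8 + (2/3)·3 = 14/3.
Expected payoff of M: (1/3)·(-4) + (2/3)·7 = 10/3.
Expected payoff of D: (1/3)·(-7) + (2/3)·(-2) = -11/3.
The largest is 14/3, so Player 1's best response is U.

U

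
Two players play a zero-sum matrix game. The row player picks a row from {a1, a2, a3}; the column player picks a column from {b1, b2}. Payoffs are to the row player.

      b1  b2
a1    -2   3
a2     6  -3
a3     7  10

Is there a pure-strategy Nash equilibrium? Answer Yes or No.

Row minima: a1 → -2, a2 → -3, a3 → 7; maximin = 7.
Column maxima: b1 → 7, b2 → 10; minimax = 7.
maximin = minimax = 7, so a saddle point exists.

Yes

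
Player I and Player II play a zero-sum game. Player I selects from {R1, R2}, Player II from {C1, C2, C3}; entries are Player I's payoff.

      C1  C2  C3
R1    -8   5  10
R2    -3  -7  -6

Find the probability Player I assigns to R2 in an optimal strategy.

Row minima: R1 → -8, R2 → -7; maximin = -7.
Column maxima: C1 → -3, C2 → 5, C3 → 10; minimax = -3.
-7 ≠ -3, so there is no saddle point; optimal play is mixed.
C3 is strictly dominated by C2 (it gives Player I strictly more in every row), so Player II never plays it.
On the remaining 2×2 (R1, R2 vs C1, C2):
Let Player I play R1 with probability p. Expected payoff against C1: (-8)p + (-3)(1−p) = −5p − 3; against C2: 5p + (-7)(1−p) = 12p − 7.
Setting these equal: −5p − 3 = 12p − 7 ⇒ −17p = -4 ⇒ p = 4/17, and the value is (-5)·(4/17) − 3 = -71/17.
For Player II: with q = P(C1), equating R1's and R2's payoffs gives −13q + 5 = 4q − 7 ⇒ q = 12/17.

13/17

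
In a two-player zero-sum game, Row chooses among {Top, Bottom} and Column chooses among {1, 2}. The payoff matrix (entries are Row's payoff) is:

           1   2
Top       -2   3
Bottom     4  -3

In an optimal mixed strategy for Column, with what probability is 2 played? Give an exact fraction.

Row minima: Top → -2, Bottom → -3; maximin = -2.
Column maxima: 1 → 4, 2 → 3; minimax = 3.
-2 ≠ 3, so there is no saddle point; optimal play is mixed.
Let Row play Top with probability p. Expected payoff against 1: (-2)p + 4(1−p) = −6p + 4; against 2: 3p + (-3)(1−p) = 6p − 3.
Setting these equal: −6p + 4 = 6p − 3 ⇒ −12p = -7 ⇒ p = 7/12, and the value is (-6)·(7/12) + 4 = 1/2.
For Column: with q = P(1), equating Top's and Bottom's payoffs gives −5q + 3 = 7q − 3 ⇒ q = 1/2.

1/2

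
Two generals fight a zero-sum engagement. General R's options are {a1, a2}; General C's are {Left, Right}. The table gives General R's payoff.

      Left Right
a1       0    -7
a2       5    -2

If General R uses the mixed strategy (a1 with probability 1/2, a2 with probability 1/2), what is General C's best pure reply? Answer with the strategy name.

If General C plays Left, General R's expected payoff is (1/2)·0 + (1/2)·5 = 5/2.
If General C plays Right, General R's expected payoff is (1/2)·(-7) + (1/2)·(-2) = -9/2.
General C minimizes General R's payoff; the smallest is -9/2, so the best response is Right.

Right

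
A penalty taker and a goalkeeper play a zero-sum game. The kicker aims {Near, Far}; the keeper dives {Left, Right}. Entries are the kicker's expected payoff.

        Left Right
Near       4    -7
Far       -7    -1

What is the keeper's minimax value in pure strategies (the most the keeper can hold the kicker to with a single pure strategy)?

-1

Column maxima: Left → 4, Right → -1.
The smallest of these is -1.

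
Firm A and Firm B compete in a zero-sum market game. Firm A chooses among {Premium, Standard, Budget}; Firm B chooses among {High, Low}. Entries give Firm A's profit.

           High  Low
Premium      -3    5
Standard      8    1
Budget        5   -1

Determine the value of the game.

43/15

Row minima: Premium → -3, Standard → 1, Budget → -1; maximin = 1.
Column maxima: High → 8, Low → 5; minimax = 5.
1 ≠ 5, so there is no saddle point; optimal play is mixed.
Budget is strictly dominated by Standard, so Firm A never plays it.
On the remaining 2×2 (Premium, Standard vs High, Low):
Let Firm A play Premium with probability p. Expected payoff against High: (-3)p + 8(1−p) = −11p + 8; against Low: 5p + 1(1−p) = 4p + 1.
Setting these equal: −11p + 8 = 4p + 1 ⇒ −15p = -7 ⇒ p = 7/15, and the value is (-11)·(7/15) + 8 = 43/15.
For Firm B: with q = P(High), equating Premium's and Standard's payoffs gives −8q + 5 = 7q + 1 ⇒ q = 4/15.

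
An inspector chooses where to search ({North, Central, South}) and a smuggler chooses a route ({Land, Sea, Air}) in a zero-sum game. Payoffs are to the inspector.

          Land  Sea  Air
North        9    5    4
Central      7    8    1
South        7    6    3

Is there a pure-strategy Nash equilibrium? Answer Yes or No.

Yes

Row minima: North → 4, Central → 1, South → 3; maximin = 4.
Column maxima: Land → 9, Sea → 8, Air → 4; minimax = 4.
maximin = minimax = 4, so a saddle point exists.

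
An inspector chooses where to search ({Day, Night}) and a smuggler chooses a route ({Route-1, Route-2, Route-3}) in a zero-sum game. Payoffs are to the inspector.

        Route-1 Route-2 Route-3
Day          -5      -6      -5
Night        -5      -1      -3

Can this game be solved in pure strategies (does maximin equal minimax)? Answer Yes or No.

Row minima: Day → -6, Night → -5; maximin = -5.
Column maxima: Route-1 → -5, Route-2 → -1, Route-3 → -3; minimax = -5.
maximin = minimax = -5, so a saddle point exists.

Yes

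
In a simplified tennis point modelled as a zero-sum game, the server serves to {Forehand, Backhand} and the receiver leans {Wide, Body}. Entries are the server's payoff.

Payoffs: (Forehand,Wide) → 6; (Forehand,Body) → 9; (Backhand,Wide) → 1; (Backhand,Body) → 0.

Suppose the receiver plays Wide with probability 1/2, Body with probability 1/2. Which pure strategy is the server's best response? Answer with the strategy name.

Expected payoff of Forehand: (1/2)·6 + (1/2)·9 = 15/2.
Expected payoff of Backhand: (1/2)·1 + (1/2)·0 = 1/2.
The largest is 15/2, so the server's best response is Forehand.

Forehand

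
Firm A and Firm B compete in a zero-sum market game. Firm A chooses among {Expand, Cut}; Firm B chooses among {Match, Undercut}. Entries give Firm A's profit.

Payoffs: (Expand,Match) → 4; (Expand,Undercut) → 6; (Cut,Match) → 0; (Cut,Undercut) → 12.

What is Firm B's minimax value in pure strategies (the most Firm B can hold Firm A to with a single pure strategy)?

4

Column maxima: Match → 4, Undercut → 12.
The smallest of these is 4.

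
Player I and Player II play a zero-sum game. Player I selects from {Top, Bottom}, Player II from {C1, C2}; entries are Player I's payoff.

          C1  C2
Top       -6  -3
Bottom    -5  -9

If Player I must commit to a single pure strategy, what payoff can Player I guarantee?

-6

Row minima: Top → -6, Bottom → -9.
The best of these is -6.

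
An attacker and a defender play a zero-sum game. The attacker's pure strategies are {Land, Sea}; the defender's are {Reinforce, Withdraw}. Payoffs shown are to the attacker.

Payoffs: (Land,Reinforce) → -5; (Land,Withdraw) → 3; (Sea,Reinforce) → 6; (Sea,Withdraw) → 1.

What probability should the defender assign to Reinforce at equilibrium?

2/13

Row minima: Land → -5, Sea → 1; maximin = 1.
Column maxima: Reinforce → 6, Withdraw → 3; minimax = 3.
1 ≠ 3, so there is no saddle point; optimal play is mixed.
Let the attacker play Land with probability p. Expected payoff against Reinforce: (-5)p + 6(1−p) = −11p + 6; against Withdraw: 3p + 1(1−p) = 2p + 1.
Setting these equal: −11p + 6 = 2p + 1 ⇒ −13p = -5 ⇒ p = 5/13, and the value is (-11)·(5/13) + 6 = 23/13.
For the defender: with q = P(Reinforce), equating Land's and Sea's payoffs gives −8q + 3 = 5q + 1 ⇒ q = 2/13.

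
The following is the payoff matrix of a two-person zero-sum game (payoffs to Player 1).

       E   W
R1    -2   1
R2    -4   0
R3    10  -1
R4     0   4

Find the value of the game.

8/3

Row minima: R1 → -2, R2 → -4, R3 → -1, R4 → 0; maximin = 0.
Column maxima: E → 10, W → 4; minimax = 4.
0 ≠ 4, so there is no saddle point; optimal play is mixed.
R1 is strictly dominated by R4, so Player 1 never plays it.
R2 is strictly dominated by R4, so Player 1 never plays it.
On the remaining 2×2 (R3, R4 vs E, W):
Let Player 1 play R3 with probability p. Expected payoff against E: 10p + 0(1−p) = 10p; against W: (-1)p + 4(1−p) = −5p + 4.
Setting these equal: 10p = −5p + 4 ⇒ 15p = 4 ⇒ p = 4/15, and the value is (10)·(4/15) = 8/3.
For Player 2: with q = P(E), equating R3's and R4's payoffs gives 11q − 1 = −4q + 4 ⇒ q = 1/3.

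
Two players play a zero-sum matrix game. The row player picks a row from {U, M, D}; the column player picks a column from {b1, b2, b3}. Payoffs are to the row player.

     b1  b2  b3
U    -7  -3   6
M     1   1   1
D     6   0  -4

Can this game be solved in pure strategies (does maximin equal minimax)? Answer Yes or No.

Yes

Row minima: U → -7, M → 1, D → -4; maximin = 1.
Column maxima: b1 → 6, b2 → 1, b3 → 6; minimax = 1.
maximin = minimax = 1, so a saddle point exists.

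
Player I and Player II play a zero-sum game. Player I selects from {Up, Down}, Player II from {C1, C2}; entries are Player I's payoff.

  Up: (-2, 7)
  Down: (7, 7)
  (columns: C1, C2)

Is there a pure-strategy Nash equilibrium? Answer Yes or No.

Row minima: Up → -2, Down → 7; maximin = 7.
Column maxima: C1 → 7, C2 → 7; minimax = 7.
maximin = minimax = 7, so a saddle point exists.

Yes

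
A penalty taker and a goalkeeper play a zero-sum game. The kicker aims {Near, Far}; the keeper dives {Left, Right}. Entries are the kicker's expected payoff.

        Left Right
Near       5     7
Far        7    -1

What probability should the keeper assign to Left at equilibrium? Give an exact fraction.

4/5

Row minima: Near → 5, Far → -1; maximin = 5.
Column maxima: Left → 7, Right → 7; minimax = 7.
5 ≠ 7, so there is no saddle point; optimal play is mixed.
Let the kicker play Near with probability p. Expected payoff against Left: 5p + 7(1−p) = −2p + 7; against Right: 7p + (-1)(1−p) = 8p − 1.
Setting these equal: −2p + 7 = 8p − 1 ⇒ −10p = -8 ⇒ p = 4/5, and the value is (-2)·(4/5) + 7 = 27/5.
For the keeper: with q = P(Left), equating Near's and Far's payoffs gives −2q + 7 = 8q − 1 ⇒ q = 4/5.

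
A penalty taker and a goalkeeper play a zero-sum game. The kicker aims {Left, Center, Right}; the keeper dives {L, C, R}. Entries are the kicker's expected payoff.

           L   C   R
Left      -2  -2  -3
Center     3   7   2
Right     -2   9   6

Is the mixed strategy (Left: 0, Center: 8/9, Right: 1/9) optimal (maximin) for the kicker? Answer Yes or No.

Yes

Against L this mix gives (8/9)·3 + (1/9)·(-2) = 22/9.
Against C this mix gives (8/9)·7 + (1/9)·9 = 65/9.
Against R this mix gives (8/9)·2 + (1/9)·6 = 22/9.
All of the keeper's active replies (L, R) yield 22/9, and no column does worse for the kicker. The mix makes the keeper indifferent and guarantees 22/9, so it is optimal.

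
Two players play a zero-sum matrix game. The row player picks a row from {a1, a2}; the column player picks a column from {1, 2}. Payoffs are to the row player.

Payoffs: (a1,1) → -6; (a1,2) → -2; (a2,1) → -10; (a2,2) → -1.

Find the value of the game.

-6

Row minima: a1 → -6, a2 → -10; maximin = -6.
Column maxima: 1 → -6, 2 → -1; minimax = -6.
Since maximin = minimax = -6, there is a saddle point and the value is -6.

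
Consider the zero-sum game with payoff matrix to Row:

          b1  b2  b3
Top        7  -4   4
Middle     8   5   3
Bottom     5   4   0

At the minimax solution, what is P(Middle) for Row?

4/5

Row minima: Top → -4, Middle → 3, Bottom → 0; maximin = 3.
Column maxima: b1 → 8, b2 → 5, b3 → 4; minimax = 4.
3 ≠ 4, so there is no saddle point; optimal play is mixed.
Bottom is strictly dominated by Middle, so Row never plays it.
b1 is strictly dominated by b2 (it gives Row strictly more in every row), so Column never plays it.
On the remaining 2×2 (Top, Middle vs b2, b3):
Let Row play Top with probability p. Expected payoff against b2: (-4)p + 5(1−p) = −9p + 5; against b3: 4p + 3(1−p) = p + 3.
Setting these equal: −9p + 5 = p + 3 ⇒ −10p = -2 ⇒ p = 1/5, and the value is (-9)·(1/5) + 5 = 16/5.
For Column: with q = P(b2), equating Top's and Middle's payoffs gives −8q + 4 = 2q + 3 ⇒ q = 1/10.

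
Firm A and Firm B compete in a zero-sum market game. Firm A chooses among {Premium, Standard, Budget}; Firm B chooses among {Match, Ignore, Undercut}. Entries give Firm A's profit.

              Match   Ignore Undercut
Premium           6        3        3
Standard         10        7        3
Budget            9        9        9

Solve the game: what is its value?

Row minima: Premium → 3, Standard → 3, Budget → 9; maximin = 9.
Column maxima: Match → 10, Ignore → 9, Undercut → 9; minimax = 9.
Since maximin = minimax = 9, there is a saddle point and the value is 9.

9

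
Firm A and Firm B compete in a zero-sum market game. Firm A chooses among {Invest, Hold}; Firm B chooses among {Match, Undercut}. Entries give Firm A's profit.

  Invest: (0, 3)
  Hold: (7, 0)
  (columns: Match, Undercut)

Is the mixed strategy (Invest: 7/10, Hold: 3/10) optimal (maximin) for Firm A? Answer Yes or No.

Against Match this mix gives (7/10)·0 + (3/10)·7 = 21/10.
Against Undercut this mix gives (7/10)·3 + (3/10)·0 = 21/10.
All of Firm B's active replies (Match, Undercut) yield 21/10, and no column does worse for Firm A. The mix makes Firm B indifferent and guarantees 21/10, so it is optimal.

Yes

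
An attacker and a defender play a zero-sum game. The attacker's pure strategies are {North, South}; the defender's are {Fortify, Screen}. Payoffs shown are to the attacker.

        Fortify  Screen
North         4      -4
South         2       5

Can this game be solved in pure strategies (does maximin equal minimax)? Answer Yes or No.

No

Row minima: North → -4, South → 2; maximin = 2.
Column maxima: Fortify → 4, Screen → 5; minimax = 4.
2 ≠ 4, so no pure-strategy equilibrium exists.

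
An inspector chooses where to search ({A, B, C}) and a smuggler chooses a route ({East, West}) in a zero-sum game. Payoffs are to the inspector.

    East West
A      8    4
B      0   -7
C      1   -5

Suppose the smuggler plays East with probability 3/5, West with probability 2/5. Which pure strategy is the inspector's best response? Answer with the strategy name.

Expected payoff of A: (3/5)·8 + (2/5)·4 = 32/5.
Expected payoff of B: (3/5)·0 + (2/5)·(-7) = -14/5.
Expected payoff of C: (3/5)·1 + (2/5)·(-5) = -7/5.
The largest is 32/5, so the inspector's best response is A.

A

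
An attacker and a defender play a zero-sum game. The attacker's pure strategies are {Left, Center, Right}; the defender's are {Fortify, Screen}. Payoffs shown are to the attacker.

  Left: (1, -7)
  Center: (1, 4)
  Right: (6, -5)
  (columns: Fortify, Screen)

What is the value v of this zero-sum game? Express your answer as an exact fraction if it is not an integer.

29/14

Row minima: Left → -7, Center → 1, Right → -5; maximin = 1.
Column maxima: Fortify → 6, Screen → 4; minimax = 4.
1 ≠ 4, so there is no saddle point; optimal play is mixed.
Left is strictly dominated by Right, so the attacker never plays it.
On the remaining 2×2 (Center, Right vs Fortify, Screen):
Let the attacker play Center with probability p. Expected payoff against Fortify: 1p + 6(1−p) = −5p + 6; against Screen: 4p + (-5)(1−p) = 9p − 5.
Setting these equal: −5p + 6 = 9p − 5 ⇒ −14p = -11 ⇒ p = 11/14, and the value is (-5)·(11/14) + 6 = 29/14.
For the defender: with q = P(Fortify), equating Center's and Right's payoffs gives −3q + 4 = 11q − 5 ⇒ q = 9/14.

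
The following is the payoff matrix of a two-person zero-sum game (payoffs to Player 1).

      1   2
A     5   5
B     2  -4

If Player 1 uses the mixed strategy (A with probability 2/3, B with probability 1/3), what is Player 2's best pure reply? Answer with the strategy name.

2

If Player 2 plays 1, Player 1's expected payoff is (2/3)·5 + (1/3)·2 = 4.
If Player 2 plays 2, Player 1's expected payoff is (2/3)·5 + (1/3)·(-4) = 2.
Player 2 minimizes Player 1's payoff; the smallest is 2, so the best response is 2.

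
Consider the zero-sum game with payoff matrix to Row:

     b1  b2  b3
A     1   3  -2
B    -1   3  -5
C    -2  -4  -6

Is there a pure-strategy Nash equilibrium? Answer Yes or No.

Row minima: A → -2, B → -5, C → -6; maximin = -2.
Column maxima: b1 → 1, b2 → 3, b3 → -2; minimax = -2.
maximin = minimax = -2, so a saddle point exists.

Yes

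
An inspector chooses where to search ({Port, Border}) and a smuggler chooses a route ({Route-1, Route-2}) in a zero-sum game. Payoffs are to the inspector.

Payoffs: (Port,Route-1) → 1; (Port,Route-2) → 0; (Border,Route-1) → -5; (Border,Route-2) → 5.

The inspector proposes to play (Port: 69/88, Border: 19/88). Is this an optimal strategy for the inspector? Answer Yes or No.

No

Against Route-1 this mix gives (69/88)·1 + (19/88)·(-5) = -13/44.
Against Route-2 this mix gives (69/88)·0 + (19/88)·5 = 95/88.
The smuggler will play Route-1, holding the inspector to -13/44. Shifting weight toward the row that does better against Route-1 would raise this floor (the equalizing mix achieves 5/11 against both Route-1 and Route-2), so the proposed strategy is not optimal.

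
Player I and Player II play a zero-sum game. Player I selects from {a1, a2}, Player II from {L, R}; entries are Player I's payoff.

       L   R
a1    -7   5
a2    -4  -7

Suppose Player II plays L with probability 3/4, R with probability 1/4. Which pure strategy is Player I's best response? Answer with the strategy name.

a1

Expected payoff of a1: (3/4)·(-7) + (1/4)·5 = -4.
Expected payoff of a2: (3/4)·(-4) + (1/4)·(-7) = -19/4.
The largest is -4, so Player I's best response is a1.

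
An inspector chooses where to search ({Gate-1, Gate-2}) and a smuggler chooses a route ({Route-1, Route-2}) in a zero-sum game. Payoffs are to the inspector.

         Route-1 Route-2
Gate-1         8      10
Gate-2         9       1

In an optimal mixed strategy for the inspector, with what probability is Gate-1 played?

4/5

Row minima: Gate-1 → 8, Gate-2 → 1; maximin = 8.
Column maxima: Route-1 → 9, Route-2 → 10; minimax = 9.
8 ≠ 9, so there is no saddle point; optimal play is mixed.
Let the inspector play Gate-1 with probability p. Expected payoff against Route-1: 8p + 9(1−p) = −p + 9; against Route-2: 10p + 1(1−p) = 9p + 1.
Setting these equal: −p + 9 = 9p + 1 ⇒ −10p = -8 ⇒ p = 4/5, and the value is (-1)·(4/5) + 9 = 41/5.
For the smuggler: with q = P(Route-1), equating Gate-1's and Gate-2's payoffs gives −2q + 10 = 8q + 1 ⇒ q = 9/10.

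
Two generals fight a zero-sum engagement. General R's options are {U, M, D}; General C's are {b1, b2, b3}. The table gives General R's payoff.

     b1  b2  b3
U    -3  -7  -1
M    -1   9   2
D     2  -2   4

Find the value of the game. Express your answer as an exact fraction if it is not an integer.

8/7

Row minima: U → -7, M → -1, D → -2; maximin = -1.
Column maxima: b1 → 2, b2 → 9, b3 → 4; minimax = 2.
-1 ≠ 2, so there is no saddle point; optimal play is mixed.
U is strictly dominated by M, so General R never plays it.
b3 is strictly dominated by b1 (it gives General R strictly more in every row), so General C never plays it.
On the remaining 2×2 (M, D vs b1, b2):
Let General R play M with probability p. Expected payoff against b1: (-1)p + 2(1−p) = −3p + 2; against b2: 9p + (-2)(1−p) = 11p − 2.
Setting these equal: −3p + 2 = 11p − 2 ⇒ −14p = -4 ⇒ p = 2/7, and the value is (-3)·(2/7) + 2 = 8/7.
For General C: with q = P(b1), equating M's and D's payoffs gives −10q + 9 = 4q − 2 ⇒ q = 11/14.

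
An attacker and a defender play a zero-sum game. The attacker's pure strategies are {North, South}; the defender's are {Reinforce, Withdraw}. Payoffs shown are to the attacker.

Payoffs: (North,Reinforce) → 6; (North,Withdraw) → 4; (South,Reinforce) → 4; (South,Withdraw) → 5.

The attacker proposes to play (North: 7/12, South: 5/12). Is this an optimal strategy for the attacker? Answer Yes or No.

Against Reinforce this mix gives (7/12)·6 + (5/12)·4 = 31/6.
Against Withdraw this mix gives (7/12)·4 + (5/12)·5 = 53/12.
The defender will play Withdraw, holding the attacker to 53/12. Shifting weight toward the row that does better against Withdraw would raise this floor (the equalizing mix achieves 14/3 against both Withdraw and Reinforce), so the proposed strategy is not optimal.

No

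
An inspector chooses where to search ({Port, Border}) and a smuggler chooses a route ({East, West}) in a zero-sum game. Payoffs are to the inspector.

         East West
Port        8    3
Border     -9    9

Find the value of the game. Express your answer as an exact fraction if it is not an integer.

Row minima: Port → 3, Border → -9; maximin = 3.
Column maxima: East → 8, West → 9; minimax = 8.
3 ≠ 8, so there is no saddle point; optimal play is mixed.
Let the inspector play Port with probability p. Expected payoff against East: 8p + (-9)(1−p) = 17p − 9; against West: 3p + 9(1−p) = −6p + 9.
Setting these equal: 17p − 9 = −6p + 9 ⇒ 23p = 18 ⇒ p = 18/23, and the value is (17)·(18/23) − 9 = 99/23.
For the smuggler: with q = P(East), equating Port's and Border's payoffs gives 5q + 3 = −18q + 9 ⇒ q = 6/23.

99/23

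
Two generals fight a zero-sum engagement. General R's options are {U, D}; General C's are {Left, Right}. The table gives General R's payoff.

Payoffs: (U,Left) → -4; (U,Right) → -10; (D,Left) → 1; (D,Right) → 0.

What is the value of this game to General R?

Row minima: U → -10, D → 0; maximin = 0.
Column maxima: Left → 1, Right → 0; minimax = 0.
Since maximin = minimax = 0, there is a saddle point and the value is 0.

0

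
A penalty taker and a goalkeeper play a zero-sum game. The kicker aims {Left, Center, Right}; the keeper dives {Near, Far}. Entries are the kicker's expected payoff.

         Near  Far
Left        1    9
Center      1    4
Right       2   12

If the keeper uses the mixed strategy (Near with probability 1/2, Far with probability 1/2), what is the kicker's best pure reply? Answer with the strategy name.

Right

Expected payoff of Left: (1/2)·1 + (1/2)·9 = 5.
Expected payoff of Center: (1/2)·1 + (1/2)·4 = 5/2.
Expected payoff of Right: (1/2)·2 + (1/2)·12 = 7.
The largest is 7, so the kicker's best response is Right.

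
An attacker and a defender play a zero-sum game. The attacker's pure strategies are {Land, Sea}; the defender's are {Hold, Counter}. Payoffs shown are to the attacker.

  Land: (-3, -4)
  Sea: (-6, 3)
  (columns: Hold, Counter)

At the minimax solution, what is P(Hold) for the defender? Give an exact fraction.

7/10

Row minima: Land → -4, Sea → -6; maximin = -4.
Column maxima: Hold → -3, Counter → 3; minimax = -3.
-4 ≠ -3, so there is no saddle point; optimal play is mixed.
Let the attacker play Land with probability p. Expected payoff against Hold: (-3)p + (-6)(1−p) = 3p − 6; against Counter: (-4)p + 3(1−p) = −7p + 3.
Setting these equal: 3p − 6 = −7p + 3 ⇒ 10p = 9 ⇒ p = 9/10, and the value is (3)·(9/10) − 6 = -33/10.
For the defender: with q = P(Hold), equating Land's and Sea's payoffs gives q − 4 = −9q + 3 ⇒ q = 7/10.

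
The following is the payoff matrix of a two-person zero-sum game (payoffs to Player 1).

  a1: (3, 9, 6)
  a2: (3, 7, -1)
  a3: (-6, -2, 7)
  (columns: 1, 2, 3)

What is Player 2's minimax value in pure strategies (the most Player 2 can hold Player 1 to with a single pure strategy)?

Column maxima: 1 → 3, 2 → 9, 3 → 7.
The smallest of these is 3.

3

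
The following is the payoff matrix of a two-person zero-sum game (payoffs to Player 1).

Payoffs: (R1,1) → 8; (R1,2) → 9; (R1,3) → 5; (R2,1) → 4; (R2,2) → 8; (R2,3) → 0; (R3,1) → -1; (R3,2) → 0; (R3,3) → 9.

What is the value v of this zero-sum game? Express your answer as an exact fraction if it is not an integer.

77/13

Row minima: R1 → 5, R2 → 0, R3 → -1; maximin = 5.
Column maxima: 1 → 8, 2 → 9, 3 → 9; minimax = 8.
5 ≠ 8, so there is no saddle point; optimal play is mixed.
R2 is strictly dominated by R1, so Player 1 never plays it.
2 is strictly dominated by 1 (it gives Player 1 strictly more in every row), so Player 2 never plays it.
On the remaining 2×2 (R1, R3 vs 1, 3):
Let Player 1 play R1 with probability p. Expected payoff against 1: 8p + (-1)(1−p) = 9p − 1; against 3: 5p + 9(1−p) = −4p + 9.
Setting these equal: 9p − 1 = −4p + 9 ⇒ 13p = 10 ⇒ p = 10/13, and the value is (9)·(10/13) − 1 = 77/13.
For Player 2: with q = P(1), equating R1's and R3's payoffs gives 3q + 5 = −10q + 9 ⇒ q = 4/13.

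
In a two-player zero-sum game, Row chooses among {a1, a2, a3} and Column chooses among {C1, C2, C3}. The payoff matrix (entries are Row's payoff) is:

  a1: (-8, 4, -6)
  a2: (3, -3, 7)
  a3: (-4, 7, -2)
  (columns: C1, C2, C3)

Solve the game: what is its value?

9/17

Row minima: a1 → -8, a2 → -3, a3 → -4; maximin = -3.
Column maxima: C1 → 3, C2 → 7, C3 → 7; minimax = 3.
-3 ≠ 3, so there is no saddle point; optimal play is mixed.
a1 is strictly dominated by a3, so Row never plays it.
C3 is strictly dominated by C1 (it gives Row strictly more in every row), so Column never plays it.
On the remaining 2×2 (a2, a3 vs C1, C2):
Let Row play a2 with probability p. Expected payoff against C1: 3p + (-4)(1−p) = 7p − 4; against C2: (-3)p + 7(1−p) = −10p + 7.
Setting these equal: 7p − 4 = −10p + 7 ⇒ 17p = 11 ⇒ p = 11/17, and the value is (7)·(11/17) − 4 = 9/17.
For Column: with q = P(C1), equating a2's and a3's payoffs gives 6q − 3 = −11q + 7 ⇒ q = 10/17.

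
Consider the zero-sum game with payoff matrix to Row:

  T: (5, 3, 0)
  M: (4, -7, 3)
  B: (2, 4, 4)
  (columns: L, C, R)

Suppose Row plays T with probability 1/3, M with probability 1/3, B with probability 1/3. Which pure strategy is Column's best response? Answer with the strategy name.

C

If Column plays L, Row's expected payoff is (1/3)·5 + (1/3)·4 + (1/3)·2 = 11/3.
If Column plays C, Row's expected payoff is (1/3)·3 + (1/3)·(-7) + (1/3)·4 = 0.
If Column plays R, Row's expected payoff is (1/3)·0 + (1/3)·3 + (1/3)·4 = 7/3.
Column minimizes Row's payoff; the smallest is 0, so the best response is C.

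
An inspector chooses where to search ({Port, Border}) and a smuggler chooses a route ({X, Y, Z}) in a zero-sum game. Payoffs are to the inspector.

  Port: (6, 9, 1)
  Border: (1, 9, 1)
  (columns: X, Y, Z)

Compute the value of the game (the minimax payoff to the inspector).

Row minima: Port → 1, Border → 1; maximin = 1.
Column maxima: X → 6, Y → 9, Z → 1; minimax = 1.
Since maximin = minimax = 1, there is a saddle point and the value is 1.

1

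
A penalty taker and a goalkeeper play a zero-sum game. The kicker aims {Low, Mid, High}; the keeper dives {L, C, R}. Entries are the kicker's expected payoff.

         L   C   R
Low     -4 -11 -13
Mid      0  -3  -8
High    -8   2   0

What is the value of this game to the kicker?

Row minima: Low → -13, Mid → -8, High → -8; maximin = -8.
Column maxima: L → 0, C → 2, R → 0; minimax = 0.
-8 ≠ 0, so there is no saddle point; optimal play is mixed.
Low is strictly dominated by Mid, so the kicker never plays it.
C is strictly dominated by R (it gives the kicker strictly more in every row), so the keeper never plays it.
On the remaining 2×2 (Mid, High vs L, R):
Let the kicker play Mid with probability p. Expected payoff against L: 0p + (-8)(1−p) = 8p − 8; against R: (-8)p + 0(1−p) = −8p.
Setting these equal: 8p − 8 = −8p ⇒ 16p = 8 ⇒ p = 1/2, and the value is (8)·(1/2) − 8 = -4.
For the keeper: with q = P(L), equating Mid's and High's payoffs gives 8q − 8 = −8q ⇒ q = 1/2.

-4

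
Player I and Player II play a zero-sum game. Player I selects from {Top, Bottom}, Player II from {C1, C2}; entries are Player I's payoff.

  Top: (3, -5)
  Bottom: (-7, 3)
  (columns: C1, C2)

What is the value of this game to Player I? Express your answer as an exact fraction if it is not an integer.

-13/9

Row minima: Top → -5, Bottom → -7; maximin = -5.
Column maxima: C1 → 3, C2 → 3; minimax = 3.
-5 ≠ 3, so there is no saddle point; optimal play is mixed.
Let Player I play Top with probability p. Expected payoff against C1: 3p + (-7)(1−p) = 10p − 7; against C2: (-5)p + 3(1−p) = −8p + 3.
Setting these equal: 10p − 7 = −8p + 3 ⇒ 18p = 10 ⇒ p = 5/9, and the value is (10)·(5/9) − 7 = -13/9.
For Player II: with q = P(C1), equating Top's and Bottom's payoffs gives 8q − 5 = −10q + 3 ⇒ q = 4/9.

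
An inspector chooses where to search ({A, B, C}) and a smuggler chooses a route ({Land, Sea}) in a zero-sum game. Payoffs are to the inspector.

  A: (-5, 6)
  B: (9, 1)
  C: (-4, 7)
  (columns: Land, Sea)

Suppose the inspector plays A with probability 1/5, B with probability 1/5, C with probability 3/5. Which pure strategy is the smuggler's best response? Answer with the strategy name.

Land

If the smuggler plays Land, the inspector's expected payoff is (1/5)·(-5) + (1/5)·9 + (3/5)·(-4) = -8/5.
If the smuggler plays Sea, the inspector's expected payoff is (1/5)·6 + (1/5)·1 + (3/5)·7 = 28/5.
The smuggler minimizes the inspector's payoff; the smallest is -8/5, so the best response is Land.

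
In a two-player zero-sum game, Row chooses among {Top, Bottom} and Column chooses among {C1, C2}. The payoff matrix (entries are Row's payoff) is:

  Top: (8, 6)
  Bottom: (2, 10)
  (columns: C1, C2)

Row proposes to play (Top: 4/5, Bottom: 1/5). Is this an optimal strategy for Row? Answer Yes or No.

Yes

Against C1 this mix gives (4/5)·8 + (1/5)·2 = 34/5.
Against C2 this mix gives (4/5)·6 + (1/5)·10 = 34/5.
All of Column's active replies (C1, C2) yield 34/5, and no column does worse for Row. The mix makes Column indifferent and guarantees 34/5, so it is optimal.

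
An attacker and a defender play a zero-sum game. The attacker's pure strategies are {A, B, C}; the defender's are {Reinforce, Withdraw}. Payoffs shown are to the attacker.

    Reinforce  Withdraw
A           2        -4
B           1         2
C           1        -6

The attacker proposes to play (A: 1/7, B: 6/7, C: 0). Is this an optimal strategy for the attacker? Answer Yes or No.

Against Reinforce this mix gives (1/7)·2 + (6/7)·1 = 8/7.
Against Withdraw this mix gives (1/7)·(-4) + (6/7)·2 = 8/7.
All of the defender's active replies (Reinforce, Withdraw) yield 8/7, and no column does worse for the attacker. The mix makes the defender indifferent and guarantees 8/7, so it is optimal.

Yes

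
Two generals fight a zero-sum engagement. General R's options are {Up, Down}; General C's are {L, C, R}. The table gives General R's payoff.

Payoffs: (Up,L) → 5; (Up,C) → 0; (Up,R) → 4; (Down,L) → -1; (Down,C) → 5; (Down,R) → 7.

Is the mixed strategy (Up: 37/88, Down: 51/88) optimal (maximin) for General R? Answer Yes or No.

No

Against L this mix gives (37/88)·5 + (51/88)·(-1) = 67/44.
Against C this mix gives (37/88)·0 + (51/88)·5 = 255/88.
Against R this mix gives (37/88)·4 + (51/88)·7 = 505/88.
General C will play L, holding General R to 67/44. Shifting weight toward the row that does better against L would raise this floor (the equalizing mix achieves 25/11 against both L and C), so the proposed strategy is not optimal.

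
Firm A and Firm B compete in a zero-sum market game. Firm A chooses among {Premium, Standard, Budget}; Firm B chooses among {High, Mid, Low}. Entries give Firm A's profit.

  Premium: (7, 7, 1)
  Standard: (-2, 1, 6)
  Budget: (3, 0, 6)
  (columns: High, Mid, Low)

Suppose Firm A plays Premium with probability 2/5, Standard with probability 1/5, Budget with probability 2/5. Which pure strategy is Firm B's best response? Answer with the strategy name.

If Firm B plays High, Firm A's expected payoff is (2/5)·7 + (1/5)·(-2) + (2/5)·3 = 18/5.
If Firm B plays Mid, Firm A's expected payoff is (2/5)·7 + (1/5)·1 + (2/5)·0 = 3.
If Firm B plays Low, Firm A's expected payoff is (2/5)·1 + (1/5)·6 + (2/5)·6 = 4.
Firm B minimizes Firm A's payoff; the smallest is 3, so the best response is Mid.

Mid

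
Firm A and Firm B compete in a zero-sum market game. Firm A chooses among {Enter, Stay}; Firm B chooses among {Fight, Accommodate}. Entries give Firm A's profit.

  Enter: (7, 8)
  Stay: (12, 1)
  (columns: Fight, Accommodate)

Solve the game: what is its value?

89/12

Row minima: Enter → 7, Stay → 1; maximin = 7.
Column maxima: Fight → 12, Accommodate → 8; minimax = 8.
7 ≠ 8, so there is no saddle point; optimal play is mixed.
Let Firm A play Enter with probability p. Expected payoff against Fight: 7p + 12(1−p) = −5p + 12; against Accommodate: 8p + 1(1−p) = 7p + 1.
Setting these equal: −5p + 12 = 7p + 1 ⇒ −12p = -11 ⇒ p = 11/12, and the value is (-5)·(11/12) + 12 = 89/12.
For Firm B: with q = P(Fight), equating Enter's and Stay's payoffs gives −q + 8 = 11q + 1 ⇒ q = 7/12.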